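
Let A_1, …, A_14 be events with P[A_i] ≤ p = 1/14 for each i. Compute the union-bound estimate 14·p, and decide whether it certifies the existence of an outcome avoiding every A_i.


Union bound: P[∪_{i=1}^{14} A_i] ≤ Σ_i P[A_i] ≤ 14·p = 14·(1/14) = 1.
Numerically: 1 ≈ 1.00000.
Is 1 < 1? NO.
Since the bound 1 is ≥ 1, the union bound is uninformative here; it does NOT by itself certify existence.

14·p = 1 ≈ 1.00000; existence NOT certified by the union bound.


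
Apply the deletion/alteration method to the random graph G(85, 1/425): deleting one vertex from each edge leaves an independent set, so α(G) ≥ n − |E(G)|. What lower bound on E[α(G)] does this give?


E[|E(G)|] = C(85, 2)·p = 3570 · (1/425) = 42/5.
E[α(G)] ≥ n − E[|E(G)|] = 85 − 42/5 = 383/5.
Numerically: ≈ 76.60000.
(This is only a lower bound; the true E[α(G)] may be larger.)

E[α(G)] ≥ 383/5 ≈ 76.60000.


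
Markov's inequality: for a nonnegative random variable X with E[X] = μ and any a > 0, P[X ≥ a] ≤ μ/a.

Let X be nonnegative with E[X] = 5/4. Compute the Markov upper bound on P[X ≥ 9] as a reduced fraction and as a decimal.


μ = E[X] = 5/4, a = 9.
Markov: P[X ≥ 9] ≤ μ/a = (5/4)/9 = 5/36.
Numerically: ≈ 0.13889.
(Since a = 9 > μ = 1.25000, the bound 5/36 is < 1 and informative.)

P[X ≥ 9] ≤ 5/36 ≈ 0.13889.


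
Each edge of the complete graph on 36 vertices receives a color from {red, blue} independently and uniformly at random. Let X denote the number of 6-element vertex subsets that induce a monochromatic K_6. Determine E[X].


Let X = Σ_S X_S over the C(36, 6) = 1947792 subsets S of size 6, where X_S = 1 if the K_6 on S is monochromatic.
For a fixed S, the K_6 on S has C(6, 2) = 15 edges. P[all 15 edges red] = (1/2)^15, and likewise for blue, so P[monochromatic] = 2·(1/2)^15 = 2^{1 − 15} = 1/16384.
By linearity of expectation: E[X] = C(36, 6) · 2^{1 − 15} = 1947792 · 1/16384 = 121737/1024.
Numerically: E[X] ≈ 118.883789.

E[X] = C(36,6)·2^(1−C(6,2)) = 121737/1024 ≈ 118.883789.


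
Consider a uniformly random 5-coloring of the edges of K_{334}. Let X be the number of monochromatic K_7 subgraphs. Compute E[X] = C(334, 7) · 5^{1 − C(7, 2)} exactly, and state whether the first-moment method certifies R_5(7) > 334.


E[X] = C(334, 7) · 5^{1 − 21} = 86359460961576 · 5^{−20} = 86359460961576/95367431640625.
As a reduced fraction: E[X] = 86359460961576/95367431640625 ≈ 0.905545.
Is E[X] < 1? YES.
Since E[X] < 1, there exists a 5-coloring of K_{334} with no monochromatic K_7; hence R_5(7) > 334.

E[X] = 86359460961576/95367431640625 ≈ 0.905545; E[X] < 1, so R_5(7) > 334.


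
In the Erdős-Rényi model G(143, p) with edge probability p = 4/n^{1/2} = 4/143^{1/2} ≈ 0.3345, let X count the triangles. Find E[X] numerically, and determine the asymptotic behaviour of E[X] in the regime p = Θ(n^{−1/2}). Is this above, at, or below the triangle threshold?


Number of potential triangles: C(143, 3) = 477191.
Each occurs with probability p³ ≈ (0.3345)³ ≈ 3.7426216e-02.
By linearity: E[X] = C(143, 3)·p³ ≈ 477191 · 3.7426216e-02 ≈ 17859.45336.
Since α = 1/2 < 1, p = c/n^{1/2} ≫ 1/n is above the triangle threshold p ~ 1/n. Asymptotically E[X] ~ (c³/6)·n^{3(1−α)} = (4³/6)·n^{1.5} → ∞; triangles are abundant w.h.p.

E[X] ≈ 17859.45336; in regime p = Θ(1/n^{1/2}) E[X] diverges (above the triangle threshold p ~ 1/n).


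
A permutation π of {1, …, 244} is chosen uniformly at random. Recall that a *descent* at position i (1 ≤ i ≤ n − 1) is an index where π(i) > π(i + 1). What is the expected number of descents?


Write X = Σ X_I over i = 1, …, 243, with X_I the indicator of one descent.
There are 243 indicators.
For each fixed i, the pair (π(i), π(i+1)) is a uniformly random ordered pair of distinct values from {1, …, 244}; by symmetry P[π(i) > π(i+1)] = 1/2.
By linearity: E[X] = 243 · (1/2) = (244 − 1) · (1/2) = 243/2 ≈ 121.5000.

E[X] = 243/2 = 121.5000.


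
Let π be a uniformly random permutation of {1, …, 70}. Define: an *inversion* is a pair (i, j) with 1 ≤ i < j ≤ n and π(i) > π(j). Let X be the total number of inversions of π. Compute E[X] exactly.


Write X = Σ X_I over the C(70, 2) = 2415 pairs i < j, with X_I the indicator of one inversion.
There are 2415 indicators.
For each fixed pair i < j, the values π(i) and π(j) are two distinct elements of {1, …, 70} in uniformly random order; by symmetry P[π(i) > π(j)] = 1/2.
By linearity: E[X] = 2415 · (1/2) = C(70, 2) · (1/2) = 2415/2 = 2415/2 ≈ 1207.500000.

E[X] = 2415/2 = 1207.500000.


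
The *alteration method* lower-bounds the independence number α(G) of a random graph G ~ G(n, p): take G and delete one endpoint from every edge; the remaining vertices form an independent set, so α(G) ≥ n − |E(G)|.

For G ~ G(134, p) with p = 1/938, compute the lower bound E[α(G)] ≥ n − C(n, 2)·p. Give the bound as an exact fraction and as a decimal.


E[|E(G)|] = C(134, 2)·p = 8911 · (1/938) = 19/2.
E[α(G)] ≥ n − E[|E(G)|] = 134 − 19/2 = 249/2.
Numerically: ≈ 124.50000.
(This is only a lower bound; the true E[α(G)] may be larger.)

E[α(G)] ≥ 249/2 ≈ 124.50000.


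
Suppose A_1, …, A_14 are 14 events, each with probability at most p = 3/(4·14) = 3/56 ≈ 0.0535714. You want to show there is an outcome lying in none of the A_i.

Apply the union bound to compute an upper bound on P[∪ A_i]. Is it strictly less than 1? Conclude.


Union bound: P[∪_{i=1}^{14} A_i] ≤ Σ_i P[A_i] ≤ 14·p = 14·(3/56) = 3/4.
Numerically: 3/4 ≈ 0.7500000.
Is 3/4 < 1? YES.
Since P[∪ A_i] ≤ 3/4 < 1, the complement has P[∩ A_i^c] ≥ 1 − 3/4 = 1/4 > 0, so some outcome avoids every A_i.

14·p = 3/4 ≈ 0.7500000; existence CERTIFIED by the union bound.


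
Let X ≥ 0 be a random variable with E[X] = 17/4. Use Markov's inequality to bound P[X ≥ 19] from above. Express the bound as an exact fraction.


μ = E[X] = 17/4, a = 19.
Markov: P[X ≥ 19] ≤ μ/a = (17/4)/19 = 17/76.
Numerically: ≈ 0.2237.
(Since a = 19 > μ = 4.2500, the bound 17/76 is < 1 and informative.)

P[X ≥ 19] ≤ 17/76 ≈ 0.2237.


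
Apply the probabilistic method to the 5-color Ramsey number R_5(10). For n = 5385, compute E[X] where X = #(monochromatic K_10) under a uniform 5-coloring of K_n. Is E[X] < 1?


E[X] = C(5385, 10) · 5^{1 − 45} = 5603542957245638044321604098176 · 5^{−44} = 5603542957245638044321604098176/5684341886080801486968994140625.
As a reduced fraction: E[X] = 5603542957245638044321604098176/5684341886080801486968994140625 ≈ 0.9857857.
Is E[X] < 1? YES.
Since E[X] < 1, there exists a 5-coloring of K_{5385} with no monochromatic K_10; hence R_5(10) > 5385.

E[X] = 5603542957245638044321604098176/5684341886080801486968994140625 ≈ 0.9857857; E[X] < 1, so R_5(10) > 5385.


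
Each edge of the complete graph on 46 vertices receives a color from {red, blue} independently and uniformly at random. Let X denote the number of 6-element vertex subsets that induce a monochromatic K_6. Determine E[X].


Let X = Σ_S X_S over the C(46, 6) = 9366819 subsets S of size 6, where X_S = 1 if the K_6 on S is monochromatic.
For a fixed S, the K_6 on S has C(6, 2) = 15 edges. P[all 15 edges red] = (1/2)^15, and likewise for blue, so P[monochromatic] = 2·(1/2)^15 = 2^{1 − 15} = 1/16384.
By linearity: E[X] = C(46, 6) · 2^{1 − 15} = 9366819 · 1/16384 = 9366819/16384.
Numerically: E[X] ≈ 571.705261.

E[X] = C(46,6)·2^(1−C(6,2)) = 9366819/16384 ≈ 571.705261.


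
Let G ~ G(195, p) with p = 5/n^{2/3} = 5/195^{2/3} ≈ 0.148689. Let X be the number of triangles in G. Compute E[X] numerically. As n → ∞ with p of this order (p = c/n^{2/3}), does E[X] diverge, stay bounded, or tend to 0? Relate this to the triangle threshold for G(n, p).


Number of potential triangles: C(195, 3) = 1216865.
Each occurs with probability p³ ≈ (0.148689)³ ≈ 3.28731098e-03.
By linearity: E[X] = C(195, 3)·p³ ≈ 1216865 · 3.28731098e-03 ≈ 4000.213675.
Since α = 2/3 < 1, p = c/n^{2/3} ≫ 1/n is above the triangle threshold p ~ 1/n. Asymptotically E[X] ~ (c³/6)·n^{3(1−α)} = (5³/6)·n^{1} → ∞; triangles are abundant w.h.p.

E[X] ≈ 4000.213675; in regime p = Θ(1/n^{2/3}) E[X] diverges (above the triangle threshold p ~ 1/n).


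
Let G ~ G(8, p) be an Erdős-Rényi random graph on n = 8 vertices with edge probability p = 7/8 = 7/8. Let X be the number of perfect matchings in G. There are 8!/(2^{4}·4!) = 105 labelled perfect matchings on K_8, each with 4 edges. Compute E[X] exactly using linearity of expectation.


K_8 has 8!/(2^{4}·4!) = 105 labelled perfect matchings.
For each such perfect matching H, let X_H = 1 if all 4 edges of H are present in G. Then P[X_H = 1] = p^{4} = (7/8)^{4} = 2401/4096.
Summing the indicators: E[X] = Σ_H E[X_H] = 105 · p^{4} = 105 · 2401/4096 = 252105/4096.
Numerically: E[X] ≈ 61.5491.

E[X] = 105 · (7/8)^{4} = 252105/4096 ≈ 61.5491.


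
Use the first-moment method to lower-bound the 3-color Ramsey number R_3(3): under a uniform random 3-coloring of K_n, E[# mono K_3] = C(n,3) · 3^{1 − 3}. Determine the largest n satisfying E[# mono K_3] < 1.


We need C(n, 3) · 3^{1 − 3} < 1, i.e. C(n, 3) < 3^{3 − 1} = 9.
Check values of n near the boundary:
  n = 3: C(3, 3) = 1; 1 < 9? YES
  n = 4: C(4, 3) = 4; 4 < 9? YES
  n = 5: C(5, 3) = 10; 10 < 9? NO
  n = 6: C(6, 3) = 20; 20 < 9? NO
  n = 7: C(7, 3) = 35; 35 < 9? NO
The largest n with C(n, 3) < 9 is n = 4 (where E[X] = 4/9 ≈ 0.444444). Hence R_3(3) > 4, i.e. R_3(3) ≥ 5.

Largest n = 4; hence R_3(3) > 4.


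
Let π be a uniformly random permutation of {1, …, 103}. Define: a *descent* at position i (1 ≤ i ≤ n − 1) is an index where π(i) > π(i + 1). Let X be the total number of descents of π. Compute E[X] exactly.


Write X = Σ X_I over i = 1, …, 102, with X_I the indicator of one descent.
There are 102 indicators.
For each fixed i, the pair (π(i), π(i+1)) is a uniformly random ordered pair of distinct values from {1, …, 103}; by symmetry P[π(i) > π(i+1)] = 1/2.
By linearity: E[X] = 102 · (1/2) = (103 − 1) · (1/2) = 51 ≈ 51.000.

E[X] = 51 = 51.000.


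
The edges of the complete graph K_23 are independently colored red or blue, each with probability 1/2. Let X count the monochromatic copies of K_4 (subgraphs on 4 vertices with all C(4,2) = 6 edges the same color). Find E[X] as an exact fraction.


Let X = Σ_S X_S over the C(23, 4) = 8855 subsets S of size 4, where X_S = 1 if the K_4 on S is monochromatic.
For a fixed S, the K_4 on S has C(4, 2) = 6 edges. P[all 6 edges red] = (1/2)^6, and likewise for blue, so P[monochromatic] = 2·(1/2)^6 = 2^{1 − 6} = 1/32.
Summing: E[X] = C(23, 4) · 2^{1 − 6} = 8855 · 1/32 = 8855/32.
Numerically: E[X] ≈ 276.71875.

E[X] = C(23,4)·2^(1−C(4,2)) = 8855/32 ≈ 276.71875.


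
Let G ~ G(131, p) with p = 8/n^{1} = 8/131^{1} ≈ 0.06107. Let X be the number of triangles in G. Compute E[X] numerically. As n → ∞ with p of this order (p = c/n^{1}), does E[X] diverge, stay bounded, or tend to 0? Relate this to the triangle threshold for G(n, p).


Number of potential triangles: C(131, 3) = 366145.
Each occurs with probability p³ ≈ (0.06107)³ ≈ 2.277488e-04.
By linearity: E[X] = C(131, 3)·p³ ≈ 366145 · 2.277488e-04 ≈ 83.3891.
Here α = 1, so p = 8/n is exactly at the triangle threshold p ~ 1/n. Asymptotically E[X] → c³/6 = 8³/6 = 256/3 ≈ 85.3333, a bounded constant. In this regime the triangle count is asymptotically Poisson(c³/6).

E[X] ≈ 83.3891; in regime p = Θ(1/n^{1}) E[X] stays bounded (at the triangle threshold p ~ 1/n).


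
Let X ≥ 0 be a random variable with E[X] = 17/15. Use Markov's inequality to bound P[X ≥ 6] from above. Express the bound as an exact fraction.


μ = E[X] = 17/15, a = 6.
Markov: P[X ≥ 6] ≤ μ/a = (17/15)/6 = 17/90.
Numerically: ≈ 0.188889.
(Since a = 6 > μ = 1.133333, the bound 17/90 is < 1 and informative.)

P[X ≥ 6] ≤ 17/90 ≈ 0.188889.


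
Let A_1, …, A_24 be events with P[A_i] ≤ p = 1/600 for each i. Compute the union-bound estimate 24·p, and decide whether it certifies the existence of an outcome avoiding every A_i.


Union bound: P[∪_{i=1}^{24} A_i] ≤ Σ_i P[A_i] ≤ 24·p = 24·(1/600) = 1/25.
Numerically: 1/25 ≈ 0.040.
Is 1/25 < 1? YES.
Since P[∪ A_i] ≤ 1/25 < 1, the complement has P[∩ A_i^c] ≥ 1 − 1/25 = 24/25 > 0, so some outcome avoids every A_i.

24·p = 1/25 ≈ 0.040; existence CERTIFIED by the union bound.


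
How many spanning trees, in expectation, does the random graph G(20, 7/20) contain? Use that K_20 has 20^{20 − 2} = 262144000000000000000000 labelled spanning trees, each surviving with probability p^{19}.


K_20 has 20^{20 − 2} = 262144000000000000000000 labelled spanning trees.
For each such spanning tree H, let X_H = 1 if all 19 edges of H are present in G. Then P[X_H = 1] = p^{19} = (7/20)^{19} = 11398895185373143/5242880000000000000000000.
By linearity of expectation: E[X] = Σ_H E[X_H] = 262144000000000000000000 · p^{19} = 262144000000000000000000 · 11398895185373143/5242880000000000000000000 = 11398895185373143/20.
Numerically: E[X] ≈ 5.69945e+14.

E[X] = 262144000000000000000000 · (7/20)^{19} = 11398895185373143/20 ≈ 5.69945e+14.


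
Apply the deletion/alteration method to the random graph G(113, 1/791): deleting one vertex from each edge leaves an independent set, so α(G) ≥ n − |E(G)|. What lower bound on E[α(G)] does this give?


E[|E(G)|] = C(113, 2)·p = 6328 · (1/791) = 8.
E[α(G)] ≥ n − E[|E(G)|] = 113 − 8 = 105.
Numerically: ≈ 105.000.
(This is only a lower bound; the true E[α(G)] may be larger.)

E[α(G)] ≥ 105 ≈ 105.000.


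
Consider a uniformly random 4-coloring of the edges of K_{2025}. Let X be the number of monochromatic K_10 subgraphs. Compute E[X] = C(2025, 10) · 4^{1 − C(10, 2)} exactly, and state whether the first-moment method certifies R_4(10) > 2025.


E[X] = C(2025, 10) · 4^{1 − 45} = 312479209053472269772600560 · 4^{−44} = 312479209053472269772600560/309485009821345068724781056.
As a reduced fraction: E[X] = 19529950565842016860787535/19342813113834066795298816 ≈ 1.010.
Is E[X] < 1? NO.
Since E[X] ≥ 1, the first-moment bound is inconclusive at n = 2025; it does NOT by itself certify R_4(10) > 2025.

E[X] = 19529950565842016860787535/19342813113834066795298816 ≈ 1.010; E[X] ≥ 1; first-moment method inconclusive here.


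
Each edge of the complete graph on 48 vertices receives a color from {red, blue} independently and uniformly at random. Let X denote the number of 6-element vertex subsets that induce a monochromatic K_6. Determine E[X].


Let X = Σ_S X_S over the C(48, 6) = 12271512 subsets S of size 6, where X_S = 1 if the K_6 on S is monochromatic.
For a fixed S, the K_6 on S has C(6, 2) = 15 edges. P[all 15 edges red] = (1/2)^15, and likewise for blue, so P[monochromatic] = 2·(1/2)^15 = 2^{1 − 15} = 1/16384.
By linearity: E[X] = C(48, 6) · 2^{1 − 15} = 12271512 · 1/16384 = 1533939/2048.
Numerically: E[X] ≈ 748.994.

E[X] = C(48,6)·2^(1−C(6,2)) = 1533939/2048 ≈ 748.994.


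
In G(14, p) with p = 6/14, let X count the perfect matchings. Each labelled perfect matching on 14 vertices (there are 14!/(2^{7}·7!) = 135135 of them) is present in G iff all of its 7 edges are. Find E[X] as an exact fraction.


K_14 has 14!/(2^{7}·7!) = 135135 labelled perfect matchings.
For each such perfect matching H, let X_H = 1 if all 7 edges of H are present in G. Then P[X_H = 1] = p^{7} = (3/7)^{7} = 2187/823543.
By linearity of expectation: E[X] = Σ_H E[X_H] = 135135 · p^{7} = 135135 · 2187/823543 = 42220035/117649.
Numerically: E[X] ≈ 358.864.

E[X] = 135135 · (3/7)^{7} = 42220035/117649 ≈ 358.864.


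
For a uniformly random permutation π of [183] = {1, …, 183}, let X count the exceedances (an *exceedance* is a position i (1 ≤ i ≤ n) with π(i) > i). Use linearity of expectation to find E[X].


Write X = Σ_{i=1}^{183} X_i, where X_i = 1_{π(i) > i}.
For each fixed i, π(i) is uniform over {1, …, 183} (marginal of a uniform permutation), so P[π(i) > i] = (n − i)/n. Summing: Σ_{i=1}^{183} (n − i)/n = (0 + 1 + … + 182)/183 = 183(183 − 1)/(2·183) = (183 − 1)/2.
Hence E[X] = Σ_{i=1}^{183} (183 − i)/183 = 91 ≈ 91.0000.

E[X] = 91 = 91.0000.


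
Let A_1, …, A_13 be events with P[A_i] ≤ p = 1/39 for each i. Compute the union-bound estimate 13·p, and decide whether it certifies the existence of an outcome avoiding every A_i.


Union bound: P[∪_{i=1}^{13} A_i] ≤ Σ_i P[A_i] ≤ 13·p = 13·(1/39) = 1/3.
Numerically: 1/3 ≈ 0.33333.
Is 1/3 < 1? YES.
Since P[∪ A_i] ≤ 1/3 < 1, the complement has P[∩ A_i^c] ≥ 1 − 1/3 = 2/3 > 0, so some outcome avoids every A_i.

13·p = 1/3 ≈ 0.33333; existence CERTIFIED by the union bound.


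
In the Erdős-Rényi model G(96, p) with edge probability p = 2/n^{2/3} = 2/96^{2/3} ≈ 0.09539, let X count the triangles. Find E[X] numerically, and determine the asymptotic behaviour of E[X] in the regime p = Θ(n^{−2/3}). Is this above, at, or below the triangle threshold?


Number of potential triangles: C(96, 3) = 142880.
Each occurs with probability p³ ≈ (0.09539)³ ≈ 8.680556e-04.
By linearity: E[X] = C(96, 3)·p³ ≈ 142880 · 8.680556e-04 ≈ 124.0278.
Since α = 2/3 < 1, p = c/n^{2/3} ≫ 1/n is above the triangle threshold p ~ 1/n. Asymptotically E[X] ~ (c³/6)·n^{3(1−α)} = (2³/6)·n^{1} → ∞; triangles are abundant w.h.p.

E[X] ≈ 124.0278; in regime p = Θ(1/n^{2/3}) E[X] diverges (above the triangle threshold p ~ 1/n).


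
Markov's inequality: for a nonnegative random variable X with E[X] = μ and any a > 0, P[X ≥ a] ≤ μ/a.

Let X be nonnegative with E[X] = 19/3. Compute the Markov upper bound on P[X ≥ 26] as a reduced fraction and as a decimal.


μ = E[X] = 19/3, a = 26.
Markov: P[X ≥ 26] ≤ μ/a = (19/3)/26 = 19/78.
Numerically: ≈ 0.2436.
(Since a = 26 > μ = 6.3333, the bound 19/78 is < 1 and informative.)

P[X ≥ 26] ≤ 19/78 ≈ 0.2436.


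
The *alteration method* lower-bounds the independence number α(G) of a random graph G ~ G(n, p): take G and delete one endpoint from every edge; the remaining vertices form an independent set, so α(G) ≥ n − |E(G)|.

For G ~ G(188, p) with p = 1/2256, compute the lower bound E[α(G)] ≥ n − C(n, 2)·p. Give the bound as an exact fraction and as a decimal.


E[|E(G)|] = C(188, 2)·p = 17578 · (1/2256) = 187/24.
E[α(G)] ≥ n − E[|E(G)|] = 188 − 187/24 = 4325/24.
Numerically: ≈ 180.2083.
(This is only a lower bound; the true E[α(G)] may be larger.)

E[α(G)] ≥ 4325/24 ≈ 180.2083.


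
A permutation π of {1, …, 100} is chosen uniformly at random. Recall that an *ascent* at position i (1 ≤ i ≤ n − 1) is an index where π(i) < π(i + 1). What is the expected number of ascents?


Write X = Σ X_I over i = 1, …, 99, with X_I the indicator of one ascent.
There are 99 indicators.
For each fixed i, the pair (π(i), π(i+1)) is a uniformly random ordered pair of distinct values from {1, …, 100}; by symmetry P[π(i) < π(i+1)] = 1/2.
By linearity: E[X] = 99 · (1/2) = (100 − 1) · (1/2) = 99/2 ≈ 49.5000.

E[X] = 99/2 = 49.5000.


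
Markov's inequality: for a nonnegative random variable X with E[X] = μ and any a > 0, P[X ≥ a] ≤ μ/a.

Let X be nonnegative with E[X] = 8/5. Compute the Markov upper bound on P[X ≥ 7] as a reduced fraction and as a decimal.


μ = E[X] = 8/5, a = 7.
Markov: P[X ≥ 7] ≤ μ/a = (8/5)/7 = 8/35.
Numerically: ≈ 0.2286.
(Since a = 7 > μ = 1.6000, the bound 8/35 is < 1 and informative.)

P[X ≥ 7] ≤ 8/35 ≈ 0.2286.


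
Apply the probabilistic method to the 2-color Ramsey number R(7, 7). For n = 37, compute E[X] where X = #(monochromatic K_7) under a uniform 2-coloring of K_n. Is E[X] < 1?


E[X] = C(37, 7) · 2^{1 − 21} = 10295472 · 2^{−20} = 10295472/1048576.
As a reduced fraction: E[X] = 643467/65536 ≈ 9.81853.
Is E[X] < 1? NO.
Since E[X] ≥ 1, the first-moment bound is inconclusive at n = 37; it does NOT by itself certify R(7, 7) > 37.

E[X] = 643467/65536 ≈ 9.81853; E[X] ≥ 1; first-moment method inconclusive here.


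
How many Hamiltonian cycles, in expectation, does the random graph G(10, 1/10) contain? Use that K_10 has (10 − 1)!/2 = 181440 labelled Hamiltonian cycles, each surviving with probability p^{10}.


K_10 has (10 − 1)!/2 = 181440 labelled Hamiltonian cycles.
For each such Hamiltonian cycle H, let X_H = 1 if all 10 edges of H are present in G. Then P[X_H = 1] = p^{10} = (1/10)^{10} = 1/10000000000.
Summing the indicators: E[X] = Σ_H E[X_H] = 181440 · p^{10} = 181440 · 1/10000000000 = 567/31250000.
Numerically: E[X] ≈ 1.8144e-05.

E[X] = 181440 · (1/10)^{10} = 567/31250000 ≈ 1.8144e-05.


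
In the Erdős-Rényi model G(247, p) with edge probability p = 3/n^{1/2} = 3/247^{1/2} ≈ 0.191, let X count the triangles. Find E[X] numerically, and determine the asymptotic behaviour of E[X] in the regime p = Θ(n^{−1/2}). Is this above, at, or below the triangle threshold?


Number of potential triangles: C(247, 3) = 2481115.
Each occurs with probability p³ ≈ (0.191)³ ≈ 6.95534e-03.
By linearity: E[X] = C(247, 3)·p³ ≈ 2481115 · 6.95534e-03 ≈ 17256.997.
Since α = 1/2 < 1, p = c/n^{1/2} ≫ 1/n is above the triangle threshold p ~ 1/n. Asymptotically E[X] ~ (c³/6)·n^{3(1−α)} = (3³/6)·n^{1.5} → ∞; triangles are abundant w.h.p.

E[X] ≈ 17256.997; in regime p = Θ(1/n^{1/2}) E[X] diverges (above the triangle threshold p ~ 1/n).


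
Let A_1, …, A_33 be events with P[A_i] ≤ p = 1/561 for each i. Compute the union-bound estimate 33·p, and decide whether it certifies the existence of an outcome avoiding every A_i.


Union bound: P[∪_{i=1}^{33} A_i] ≤ Σ_i P[A_i] ≤ 33·p = 33·(1/561) = 1/17.
Numerically: 1/17 ≈ 0.058824.
Is 1/17 < 1? YES.
Since P[∪ A_i] ≤ 1/17 < 1, the complement has P[∩ A_i^c] ≥ 1 − 1/17 = 16/17 > 0, so some outcome avoids every A_i.

33·p = 1/17 ≈ 0.058824; existence CERTIFIED by the union bound.


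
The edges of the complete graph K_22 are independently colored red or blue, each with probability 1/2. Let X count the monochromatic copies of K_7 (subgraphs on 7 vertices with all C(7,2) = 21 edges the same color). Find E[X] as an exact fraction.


Let X = Σ_S X_S over the C(22, 7) = 170544 subsets S of size 7, where X_S = 1 if the K_7 on S is monochromatic.
For a fixed S, the K_7 on S has C(7, 2) = 21 edges. P[all 21 edges red] = (1/2)^21, and likewise for blue, so P[monochromatic] = 2·(1/2)^21 = 2^{1 − 21} = 1/1048576.
Summing: E[X] = C(22, 7) · 2^{1 − 21} = 170544 · 1/1048576 = 10659/65536.
Numerically: E[X] ≈ 0.163.

E[X] = C(22,7)·2^(1−C(7,2)) = 10659/65536 ≈ 0.163.


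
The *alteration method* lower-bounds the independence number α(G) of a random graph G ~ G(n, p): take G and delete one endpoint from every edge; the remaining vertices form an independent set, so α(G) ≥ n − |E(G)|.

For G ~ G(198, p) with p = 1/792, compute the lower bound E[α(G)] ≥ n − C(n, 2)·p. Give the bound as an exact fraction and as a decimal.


E[|E(G)|] = C(198, 2)·p = 19503 · (1/792) = 197/8.
E[α(G)] ≥ n − E[|E(G)|] = 198 − 197/8 = 1387/8.
Numerically: ≈ 173.375000.
(This is only a lower bound; the true E[α(G)] may be larger.)

E[α(G)] ≥ 1387/8 ≈ 173.375000.


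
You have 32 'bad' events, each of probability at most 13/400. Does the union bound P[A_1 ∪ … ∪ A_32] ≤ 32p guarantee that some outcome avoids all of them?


Union bound: P[∪_{i=1}^{32} A_i] ≤ Σ_i P[A_i] ≤ 32·p = 32·(13/400) = 26/25.
Numerically: 26/25 ≈ 1.04000.
Is 26/25 < 1? NO.
Since the bound 26/25 is ≥ 1, the union bound is uninformative here; it does NOT by itself certify existence.

32·p = 26/25 ≈ 1.04000; existence NOT certified by the union bound.


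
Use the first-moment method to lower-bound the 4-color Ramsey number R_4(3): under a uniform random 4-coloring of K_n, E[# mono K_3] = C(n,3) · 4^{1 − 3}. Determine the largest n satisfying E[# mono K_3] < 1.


We need C(n, 3) · 4^{1 − 3} < 1, i.e. C(n, 3) < 4^{3 − 1} = 16.
Check values of n near the boundary:
  n = 3: C(3, 3) = 1; 1 < 16? YES
  n = 4: C(4, 3) = 4; 4 < 16? YES
  n = 5: C(5, 3) = 10; 10 < 16? YES
  n = 6: C(6, 3) = 20; 20 < 16? NO
The largest n with C(n, 3) < 16 is n = 5 (where E[X] = 5/8 ≈ 0.625000). Hence R_4(3) > 5, i.e. R_4(3) ≥ 6.

Largest n = 5; hence R_4(3) > 5.


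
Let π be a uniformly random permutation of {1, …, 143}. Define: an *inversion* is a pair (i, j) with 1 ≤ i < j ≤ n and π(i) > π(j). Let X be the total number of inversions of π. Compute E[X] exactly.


Write X = Σ X_I over the C(143, 2) = 10153 pairs i < j, with X_I the indicator of one inversion.
There are 10153 indicators.
For each fixed pair i < j, the values π(i) and π(j) are two distinct elements of {1, …, 143} in uniformly random order; by symmetry P[π(i) > π(j)] = 1/2.
By linearity: E[X] = 10153 · (1/2) = C(143, 2) · (1/2) = 10153/2 = 10153/2 ≈ 5076.5000.

E[X] = 10153/2 = 5076.5000.


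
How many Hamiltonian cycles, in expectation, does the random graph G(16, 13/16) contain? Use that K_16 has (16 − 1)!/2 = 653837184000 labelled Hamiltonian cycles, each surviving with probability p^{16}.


K_16 has (16 − 1)!/2 = 653837184000 labelled Hamiltonian cycles.
For each such Hamiltonian cycle H, let X_H = 1 if all 16 edges of H are present in G. Then P[X_H = 1] = p^{16} = (13/16)^{16} = 665416609183179841/18446744073709551616.
By linearity of expectation: E[X] = Σ_H E[X_H] = 653837184000 · p^{16} = 653837184000 · 665416609183179841/18446744073709551616 = 424877072202303561918952875/18014398509481984.
Numerically: E[X] ≈ 2.35854e+10.

E[X] = 653837184000 · (13/16)^{16} = 424877072202303561918952875/18014398509481984 ≈ 2.35854e+10.


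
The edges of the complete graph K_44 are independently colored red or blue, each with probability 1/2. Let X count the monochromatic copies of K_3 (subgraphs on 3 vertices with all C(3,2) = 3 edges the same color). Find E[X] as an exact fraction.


Let X = Σ_S X_S over the C(44, 3) = 13244 subsets S of size 3, where X_S = 1 if the K_3 on S is monochromatic.
For a fixed S, the K_3 on S has C(3, 2) = 3 edges. P[all 3 edges red] = (1/2)^3, and likewise for blue, so P[monochromatic] = 2·(1/2)^3 = 2^{1 − 3} = 1/4.
By linearity of expectation: E[X] = C(44, 3) · 2^{1 − 3} = 13244 · 1/4 = 3311.
Numerically: E[X] ≈ 3311.00000.

E[X] = C(44,3)·2^(1−C(3,2)) = 3311 ≈ 3311.00000.


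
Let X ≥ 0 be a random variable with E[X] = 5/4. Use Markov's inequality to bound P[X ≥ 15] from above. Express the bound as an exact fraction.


μ = E[X] = 5/4, a = 15.
Markov: P[X ≥ 15] ≤ μ/a = (5/4)/15 = 1/12.
Numerically: ≈ 0.083333.
(Since a = 15 > μ = 1.250000, the bound 1/12 is < 1 and informative.)

P[X ≥ 15] ≤ 1/12 ≈ 0.083333.


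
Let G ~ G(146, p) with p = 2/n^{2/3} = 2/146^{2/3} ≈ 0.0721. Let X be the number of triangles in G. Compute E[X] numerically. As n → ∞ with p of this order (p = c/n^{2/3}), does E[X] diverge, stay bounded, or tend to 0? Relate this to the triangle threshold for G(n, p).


Number of potential triangles: C(146, 3) = 508080.
Each occurs with probability p³ ≈ (0.0721)³ ≈ 3.75305e-04.
By linearity: E[X] = C(146, 3)·p³ ≈ 508080 · 3.75305e-04 ≈ 190.685.
Since α = 2/3 < 1, p = c/n^{2/3} ≫ 1/n is above the triangle threshold p ~ 1/n. Asymptotically E[X] ~ (c³/6)·n^{3(1−α)} = (2³/6)·n^{1} → ∞; triangles are abundant w.h.p.

E[X] ≈ 190.685; in regime p = Θ(1/n^{2/3}) E[X] diverges (above the triangle threshold p ~ 1/n).


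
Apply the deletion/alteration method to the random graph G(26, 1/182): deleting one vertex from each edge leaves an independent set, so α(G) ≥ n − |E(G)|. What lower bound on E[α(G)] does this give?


E[|E(G)|] = C(26, 2)·p = 325 · (1/182) = 25/14.
E[α(G)] ≥ n − E[|E(G)|] = 26 − 25/14 = 339/14.
Numerically: ≈ 24.2143.
(This is only a lower bound; the true E[α(G)] may be larger.)

E[α(G)] ≥ 339/14 ≈ 24.2143.


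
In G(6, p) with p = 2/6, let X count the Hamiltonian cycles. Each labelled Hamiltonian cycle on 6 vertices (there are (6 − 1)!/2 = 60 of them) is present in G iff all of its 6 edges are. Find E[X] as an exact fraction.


K_6 has (6 − 1)!/2 = 60 labelled Hamiltonian cycles.
For each such Hamiltonian cycle H, let X_H = 1 if all 6 edges of H are present in G. Then P[X_H = 1] = p^{6} = (1/3)^{6} = 1/729.
By linearity: E[X] = Σ_H E[X_H] = 60 · p^{6} = 60 · 1/729 = 20/243.
Numerically: E[X] ≈ 0.082305.

E[X] = 60 · (1/3)^{6} = 20/243 ≈ 0.082305.


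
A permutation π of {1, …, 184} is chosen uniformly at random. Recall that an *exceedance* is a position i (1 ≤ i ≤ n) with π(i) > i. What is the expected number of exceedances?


Write X = Σ_{i=1}^{184} X_i, where X_i = 1_{π(i) > i}.
For each fixed i, π(i) is uniform over {1, …, 184} (marginal of a uniform permutation), so P[π(i) > i] = (n − i)/n. Summing: Σ_{i=1}^{184} (n − i)/n = (0 + 1 + … + 183)/184 = 184(184 − 1)/(2·184) = (184 − 1)/2.
Hence E[X] = Σ_{i=1}^{184} (184 − i)/184 = 183/2 ≈ 91.50000.

E[X] = 183/2 = 91.50000.


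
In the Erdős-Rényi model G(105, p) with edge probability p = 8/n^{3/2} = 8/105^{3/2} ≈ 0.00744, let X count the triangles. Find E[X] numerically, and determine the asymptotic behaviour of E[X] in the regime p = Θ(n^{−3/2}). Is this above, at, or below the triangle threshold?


Number of potential triangles: C(105, 3) = 187460.
Each occurs with probability p³ ≈ (0.00744)³ ≈ 4.11072e-07.
By linearity: E[X] = C(105, 3)·p³ ≈ 187460 · 4.11072e-07 ≈ 0.077.
Since α = 3/2 > 1, p = c/n^{3/2} = o(1/n) is below the triangle threshold p ~ 1/n. Asymptotically E[X] ~ (c³/6)·n^{3(1−α)} = (8³/6)·n^{-1.5} → 0, so by Markov's inequality G has no triangles w.h.p.

E[X] ≈ 0.077; in regime p = Θ(1/n^{3/2}) E[X] tends to 0 (below the triangle threshold p ~ 1/n).


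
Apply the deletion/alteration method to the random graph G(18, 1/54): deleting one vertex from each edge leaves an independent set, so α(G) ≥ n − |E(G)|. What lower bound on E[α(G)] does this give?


E[|E(G)|] = C(18, 2)·p = 153 · (1/54) = 17/6.
E[α(G)] ≥ n − E[|E(G)|] = 18 − 17/6 = 91/6.
Numerically: ≈ 15.16667.
(This is only a lower bound; the true E[α(G)] may be larger.)

E[α(G)] ≥ 91/6 ≈ 15.16667.


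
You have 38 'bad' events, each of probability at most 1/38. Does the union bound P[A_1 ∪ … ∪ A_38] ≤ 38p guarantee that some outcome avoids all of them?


Union bound: P[∪_{i=1}^{38} A_i] ≤ Σ_i P[A_i] ≤ 38·p = 38·(1/38) = 1.
Numerically: 1 ≈ 1.000.
Is 1 < 1? NO.
Since the bound 1 is ≥ 1, the union bound is uninformative here; it does NOT by itself certify existence.

38·p = 1 ≈ 1.000; existence NOT certified by the union bound.


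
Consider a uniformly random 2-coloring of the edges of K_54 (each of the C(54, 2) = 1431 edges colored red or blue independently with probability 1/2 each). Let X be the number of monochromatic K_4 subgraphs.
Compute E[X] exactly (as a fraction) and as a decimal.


Let X = Σ_S X_S over the C(54, 4) = 316251 subsets S of size 4, where X_S = 1 if the K_4 on S is monochromatic.
For a fixed S, the K_4 on S has C(4, 2) = 6 edges. P[all 6 edges red] = (1/2)^6, and likewise for blue, so P[monochromatic] = 2·(1/2)^6 = 2^{1 − 6} = 1/32.
By linearity: E[X] = C(54, 4) · 2^{1 − 6} = 316251 · 1/32 = 316251/32.
Numerically: E[X] ≈ 9882.843750.

E[X] = C(54,4)·2^(1−C(4,2)) = 316251/32 ≈ 9882.843750.


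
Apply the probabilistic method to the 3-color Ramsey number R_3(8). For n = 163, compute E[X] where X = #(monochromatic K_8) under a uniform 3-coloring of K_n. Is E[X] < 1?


E[X] = C(163, 8) · 3^{1 − 28} = 10380216608892 · 3^{−27} = 10380216608892/7625597484987.
As a reduced fraction: E[X] = 128150822332/94143178827 ≈ 1.36123.
Is E[X] < 1? NO.
Since E[X] ≥ 1, the first-moment bound is inconclusive at n = 163; it does NOT by itself certify R_3(8) > 163.

E[X] = 128150822332/94143178827 ≈ 1.36123; E[X] ≥ 1; first-moment method inconclusive here.


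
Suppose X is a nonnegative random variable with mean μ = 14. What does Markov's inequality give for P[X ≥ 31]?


μ = E[X] = 14, a = 31.
Markov: P[X ≥ 31] ≤ μ/a = (14)/31 = 14/31.
Numerically: ≈ 0.45161.
(Since a = 31 > μ = 14.00000, the bound 14/31 is < 1 and informative.)

P[X ≥ 31] ≤ 14/31 ≈ 0.45161.


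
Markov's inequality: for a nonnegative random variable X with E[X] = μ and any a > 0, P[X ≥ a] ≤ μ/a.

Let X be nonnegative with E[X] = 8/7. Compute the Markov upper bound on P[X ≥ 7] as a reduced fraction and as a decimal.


μ = E[X] = 8/7, a = 7.
Markov: P[X ≥ 7] ≤ μ/a = (8/7)/7 = 8/49.
Numerically: ≈ 0.16327.
(Since a = 7 > μ = 1.14286, the bound 8/49 is < 1 and informative.)

P[X ≥ 7] ≤ 8/49 ≈ 0.16327.


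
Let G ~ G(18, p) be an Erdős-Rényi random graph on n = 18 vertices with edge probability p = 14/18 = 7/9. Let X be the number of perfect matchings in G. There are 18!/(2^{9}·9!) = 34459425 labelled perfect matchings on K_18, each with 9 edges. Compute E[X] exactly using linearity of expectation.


K_18 has 18!/(2^{9}·9!) = 34459425 labelled perfect matchings.
For each such perfect matching H, let X_H = 1 if all 9 edges of H are present in G. Then P[X_H = 1] = p^{9} = (7/9)^{9} = 40353607/387420489.
By linearity: E[X] = Σ_H E[X_H] = 34459425 · p^{9} = 34459425 · 40353607/387420489 = 17167433257975/4782969.
Numerically: E[X] ≈ 3.58928e+06.

E[X] = 34459425 · (7/9)^{9} = 17167433257975/4782969 ≈ 3.58928e+06.


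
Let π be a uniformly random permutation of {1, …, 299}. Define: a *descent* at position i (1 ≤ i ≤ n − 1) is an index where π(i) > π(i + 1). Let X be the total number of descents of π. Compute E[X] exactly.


Write X = Σ X_I over i = 1, …, 298, with X_I the indicator of one descent.
There are 298 indicators.
For each fixed i, the pair (π(i), π(i+1)) is a uniformly random ordered pair of distinct values from {1, …, 299}; by symmetry P[π(i) > π(i+1)] = 1/2.
By linearity: E[X] = 298 · (1/2) = (299 − 1) · (1/2) = 149 ≈ 149.000.

E[X] = 149 = 149.000.


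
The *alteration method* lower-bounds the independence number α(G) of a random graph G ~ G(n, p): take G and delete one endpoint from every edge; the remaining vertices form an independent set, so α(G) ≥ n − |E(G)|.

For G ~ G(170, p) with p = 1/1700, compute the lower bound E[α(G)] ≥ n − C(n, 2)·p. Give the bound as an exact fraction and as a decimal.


E[|E(G)|] = C(170, 2)·p = 14365 · (1/1700) = 169/20.
E[α(G)] ≥ n − E[|E(G)|] = 170 − 169/20 = 3231/20.
Numerically: ≈ 161.550000.
(This is only a lower bound; the true E[α(G)] may be larger.)

E[α(G)] ≥ 3231/20 ≈ 161.550000.


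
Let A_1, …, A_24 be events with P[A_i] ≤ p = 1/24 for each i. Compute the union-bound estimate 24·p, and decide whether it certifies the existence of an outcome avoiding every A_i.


Union bound: P[∪_{i=1}^{24} A_i] ≤ Σ_i P[A_i] ≤ 24·p = 24·(1/24) = 1.
Numerically: 1 ≈ 1.000.
Is 1 < 1? NO.
Since the bound 1 is ≥ 1, the union bound is uninformative here; it does NOT by itself certify existence.

24·p = 1 ≈ 1.000; existence NOT certified by the union bound.


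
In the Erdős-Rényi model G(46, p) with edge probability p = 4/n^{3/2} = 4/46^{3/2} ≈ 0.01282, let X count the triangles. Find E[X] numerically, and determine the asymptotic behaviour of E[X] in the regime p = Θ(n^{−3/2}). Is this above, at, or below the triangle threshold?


Number of potential triangles: C(46, 3) = 15180.
Each occurs with probability p³ ≈ (0.01282)³ ≈ 2.107510e-06.
By linearity: E[X] = C(46, 3)·p³ ≈ 15180 · 2.107510e-06 ≈ 0.0320.
Since α = 3/2 > 1, p = c/n^{3/2} = o(1/n) is below the triangle threshold p ~ 1/n. Asymptotically E[X] ~ (c³/6)·n^{3(1−α)} = (4³/6)·n^{-1.5} → 0, so by Markov's inequality G has no triangles w.h.p.

E[X] ≈ 0.0320; in regime p = Θ(1/n^{3/2}) E[X] tends to 0 (below the triangle threshold p ~ 1/n).


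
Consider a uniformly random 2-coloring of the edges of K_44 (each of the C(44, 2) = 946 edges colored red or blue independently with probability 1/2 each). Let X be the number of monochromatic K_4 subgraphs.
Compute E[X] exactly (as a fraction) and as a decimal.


Let X = Σ_S X_S over the C(44, 4) = 135751 subsets S of size 4, where X_S = 1 if the K_4 on S is monochromatic.
For a fixed S, the K_4 on S has C(4, 2) = 6 edges. P[all 6 edges red] = (1/2)^6, and likewise for blue, so P[monochromatic] = 2·(1/2)^6 = 2^{1 − 6} = 1/32.
By linearity of expectation: E[X] = C(44, 4) · 2^{1 − 6} = 135751 · 1/32 = 135751/32.
Numerically: E[X] ≈ 4242.219.

E[X] = C(44,4)·2^(1−C(4,2)) = 135751/32 ≈ 4242.219.


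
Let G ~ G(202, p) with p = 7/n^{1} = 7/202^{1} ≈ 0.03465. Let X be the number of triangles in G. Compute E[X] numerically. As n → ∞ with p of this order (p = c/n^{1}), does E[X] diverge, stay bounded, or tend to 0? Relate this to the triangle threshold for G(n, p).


Number of potential triangles: C(202, 3) = 1353400.
Each occurs with probability p³ ≈ (0.03465)³ ≈ 4.161405e-05.
By linearity: E[X] = C(202, 3)·p³ ≈ 1353400 · 4.161405e-05 ≈ 56.3205.
Here α = 1, so p = 7/n is exactly at the triangle threshold p ~ 1/n. Asymptotically E[X] → c³/6 = 7³/6 = 343/6 ≈ 57.1667, a bounded constant. In this regime the triangle count is asymptotically Poisson(c³/6).

E[X] ≈ 56.3205; in regime p = Θ(1/n^{1}) E[X] stays bounded (at the triangle threshold p ~ 1/n).


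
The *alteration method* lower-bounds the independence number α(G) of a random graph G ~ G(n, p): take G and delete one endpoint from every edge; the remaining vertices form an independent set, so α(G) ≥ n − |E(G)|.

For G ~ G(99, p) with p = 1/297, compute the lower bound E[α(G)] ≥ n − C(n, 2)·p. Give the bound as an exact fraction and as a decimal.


E[|E(G)|] = C(99, 2)·p = 4851 · (1/297) = 49/3.
E[α(G)] ≥ n − E[|E(G)|] = 99 − 49/3 = 248/3.
Numerically: ≈ 82.666667.
(This is only a lower bound; the true E[α(G)] may be larger.)

E[α(G)] ≥ 248/3 ≈ 82.666667.


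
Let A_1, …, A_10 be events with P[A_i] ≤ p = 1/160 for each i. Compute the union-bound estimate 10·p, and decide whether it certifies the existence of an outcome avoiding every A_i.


Union bound: P[∪_{i=1}^{10} A_i] ≤ Σ_i P[A_i] ≤ 10·p = 10·(1/160) = 1/16.
Numerically: 1/16 ≈ 0.062.
Is 1/16 < 1? YES.
Since P[∪ A_i] ≤ 1/16 < 1, the complement has P[∩ A_i^c] ≥ 1 − 1/16 = 15/16 > 0, so some outcome avoids every A_i.

10·p = 1/16 ≈ 0.062; existence CERTIFIED by the union bound.


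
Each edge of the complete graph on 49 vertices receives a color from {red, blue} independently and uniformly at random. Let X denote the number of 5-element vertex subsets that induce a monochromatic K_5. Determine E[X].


Let X = Σ_S X_S over the C(49, 5) = 1906884 subsets S of size 5, where X_S = 1 if the K_5 on S is monochromatic.
For a fixed S, the K_5 on S has C(5, 2) = 10 edges. P[all 10 edges red] = (1/2)^10, and likewise for blue, so P[monochromatic] = 2·(1/2)^10 = 2^{1 − 10} = 1/512.
Summing: E[X] = C(49, 5) · 2^{1 − 10} = 1906884 · 1/512 = 476721/128.
Numerically: E[X] ≈ 3724.382812.

E[X] = C(49,5)·2^(1−C(5,2)) = 476721/128 ≈ 3724.382812.


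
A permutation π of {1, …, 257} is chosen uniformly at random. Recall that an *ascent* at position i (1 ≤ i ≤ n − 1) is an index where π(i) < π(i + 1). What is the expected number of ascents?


Write X = Σ X_I over i = 1, …, 256, with X_I the indicator of one ascent.
There are 256 indicators.
For each fixed i, the pair (π(i), π(i+1)) is a uniformly random ordered pair of distinct values from {1, …, 257}; by symmetry P[π(i) < π(i+1)] = 1/2.
By linearity: E[X] = 256 · (1/2) = (257 − 1) · (1/2) = 128 ≈ 128.000.

E[X] = 128 = 128.000.
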